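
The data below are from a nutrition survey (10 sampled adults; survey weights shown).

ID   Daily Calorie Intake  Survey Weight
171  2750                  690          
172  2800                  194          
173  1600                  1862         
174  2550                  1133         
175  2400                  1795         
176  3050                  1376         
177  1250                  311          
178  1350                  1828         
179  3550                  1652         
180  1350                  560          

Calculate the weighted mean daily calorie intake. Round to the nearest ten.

Weighted sum = 2750×690 + 2800×194 + 1600×1862 + 2550×1133 + 2400×1795 + 3050×1376 + 1250×311 + 1350×1828 + 3550×1652 + 1350×560
  = 1897500 + 543200 + 2979200 + 2889150 + 4308000 + 4196800 + 388750 + 2467800 + 5864600 + 756000 = 26291000
Sum of weights = 690 + 194 + 1862 + 1133 + 1795 + 1376 + 311 + 1828 + 1652 + 560 = 11401
Weighted mean = 26291000 / 11401 = 2306.0258

2310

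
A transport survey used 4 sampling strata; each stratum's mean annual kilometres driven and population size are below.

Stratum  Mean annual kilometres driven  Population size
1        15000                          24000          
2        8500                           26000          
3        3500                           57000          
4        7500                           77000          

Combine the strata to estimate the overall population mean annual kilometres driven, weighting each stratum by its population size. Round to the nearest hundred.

7400

Σ Nₕ·x̄ₕ = 15000×24000 + 8500×26000 + 3500×57000 + 7500×77000
  = 360000000 + 221000000 + 199500000 + 577500000 = 1358000000
Σ Nₕ = 24000 + 26000 + 57000 + 77000 = 184000
Overall mean = 1358000000 / 184000 = 7380.4348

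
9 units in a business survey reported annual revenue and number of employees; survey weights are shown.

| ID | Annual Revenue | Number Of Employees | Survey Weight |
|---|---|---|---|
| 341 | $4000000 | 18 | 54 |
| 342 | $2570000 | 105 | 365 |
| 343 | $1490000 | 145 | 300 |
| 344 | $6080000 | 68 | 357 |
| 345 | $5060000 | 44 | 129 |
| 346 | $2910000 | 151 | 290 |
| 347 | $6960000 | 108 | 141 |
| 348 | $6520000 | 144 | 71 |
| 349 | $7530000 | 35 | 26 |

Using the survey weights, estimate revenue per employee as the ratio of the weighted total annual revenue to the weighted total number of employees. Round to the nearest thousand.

Σ wᵢ·y = 4000000×54 + 2570000×365 + 1490000×300 + 6080000×357 + 5060000×129 + 2910000×290 + 6960000×141 + 6520000×71 + 7530000×26
  = 216000000 + 938050000 + 447000000 + 2170560000 + 652740000 + 843900000 + 981360000 + 462920000 + 195780000 = 6908310000
Σ wᵢ·x = 18×54 + 105×365 + 145×300 + 68×357 + 44×129 + 151×290 + 108×141 + 144×71 + 35×26
  = 972 + 38325 + 43500 + 24276 + 5676 + 43790 + 15228 + 10224 + 910 = 182901
Ratio = 6908310000 / 182901 = 37770.761

38000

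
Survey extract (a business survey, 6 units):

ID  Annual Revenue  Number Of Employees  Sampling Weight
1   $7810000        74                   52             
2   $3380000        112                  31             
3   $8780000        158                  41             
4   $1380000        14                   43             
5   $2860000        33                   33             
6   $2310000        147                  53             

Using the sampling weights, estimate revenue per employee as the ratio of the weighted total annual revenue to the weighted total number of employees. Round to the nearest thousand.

Σ wᵢ·y = 7810000×52 + 3380000×31 + 8780000×41 + 1380000×43 + 2860000×33 + 2310000×53
  = 406120000 + 104780000 + 359980000 + 59340000 + 94380000 + 122430000 = 1147030000
Σ wᵢ·x = 74×52 + 112×31 + 158×41 + 14×43 + 33×33 + 147×53
  = 3848 + 3472 + 6478 + 602 + 1089 + 7791 = 23280
Ratio = 1147030000 / 23280 = 49271.048

49000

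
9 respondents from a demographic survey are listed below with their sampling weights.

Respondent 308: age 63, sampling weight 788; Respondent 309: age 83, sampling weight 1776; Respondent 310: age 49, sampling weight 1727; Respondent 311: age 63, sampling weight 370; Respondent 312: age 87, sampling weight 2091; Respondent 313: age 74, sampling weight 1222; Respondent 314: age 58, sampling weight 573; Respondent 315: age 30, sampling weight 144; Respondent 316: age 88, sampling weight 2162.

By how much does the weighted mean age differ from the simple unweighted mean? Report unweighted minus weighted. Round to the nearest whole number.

-8

Unweighted sum = 63 + 83 + 49 + 63 + 87 + 74 + 58 + 30 + 88 = 595
Unweighted mean = 595 / 9 = 66.111111
Weighted sum = 63×788 + 83×1776 + 49×1727 + 63×370 + 87×2091 + 74×1222 + 58×573 + 30×144 + 88×2162
  = 49644 + 147408 + 84623 + 23310 + 181917 + 90428 + 33234 + 4320 + 190256 = 805140
Sum of weights = 788 + 1776 + 1727 + 370 + 2091 + 1222 + 573 + 144 + 2162 = 10853
Weighted mean = 805140 / 10853 = 74.185939
Difference (unweighted minus weighted) = -8.0748283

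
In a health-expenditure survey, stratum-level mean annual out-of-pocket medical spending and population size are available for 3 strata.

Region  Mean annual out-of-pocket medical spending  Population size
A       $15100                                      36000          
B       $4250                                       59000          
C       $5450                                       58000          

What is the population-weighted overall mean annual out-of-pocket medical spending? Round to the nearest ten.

7260

Σ Nₕ·x̄ₕ = 1110450000
Σ Nₕ = 36000 + 59000 + 58000 = 153000
Overall mean = 1110450000 / 153000 = 7257.8431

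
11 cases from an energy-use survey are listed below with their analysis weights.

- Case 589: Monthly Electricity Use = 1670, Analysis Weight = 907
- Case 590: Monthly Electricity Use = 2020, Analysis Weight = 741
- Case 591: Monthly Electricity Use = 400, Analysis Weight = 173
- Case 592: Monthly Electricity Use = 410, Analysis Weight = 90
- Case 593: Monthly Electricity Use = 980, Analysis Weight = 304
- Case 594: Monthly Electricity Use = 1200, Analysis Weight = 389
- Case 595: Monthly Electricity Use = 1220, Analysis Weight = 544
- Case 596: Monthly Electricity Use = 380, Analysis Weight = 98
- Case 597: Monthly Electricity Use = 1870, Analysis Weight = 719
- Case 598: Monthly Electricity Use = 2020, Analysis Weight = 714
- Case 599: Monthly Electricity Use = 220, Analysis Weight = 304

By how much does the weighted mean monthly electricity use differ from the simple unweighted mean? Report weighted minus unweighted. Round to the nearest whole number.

366

Unweighted sum = 1670 + 2020 + 400 + 410 + 980 + 1200 + 1220 + 380 + 1870 + 2020 + 220 = 12390
Unweighted mean = 12390 / 11 = 1126.3636
Weighted sum = 1670×907 + 2020×741 + 400×173 + 410×90 + 980×304 + 1200×389 + 1220×544 + 380×98 + 1870×719 + 2020×714 + 220×304
  = 1514690 + 1496820 + 69200 + 36900 + 297920 + 466800 + 663680 + 37240 + 1344530 + 1442280 + 66880 = 7436940
Sum of weights = 907 + 741 + 173 + 90 + 304 + 389 + 544 + 98 + 719 + 714 + 304 = 4983
Weighted mean = 7436940 / 4983 = 1492.4624
Difference (weighted minus unweighted) = 366.09874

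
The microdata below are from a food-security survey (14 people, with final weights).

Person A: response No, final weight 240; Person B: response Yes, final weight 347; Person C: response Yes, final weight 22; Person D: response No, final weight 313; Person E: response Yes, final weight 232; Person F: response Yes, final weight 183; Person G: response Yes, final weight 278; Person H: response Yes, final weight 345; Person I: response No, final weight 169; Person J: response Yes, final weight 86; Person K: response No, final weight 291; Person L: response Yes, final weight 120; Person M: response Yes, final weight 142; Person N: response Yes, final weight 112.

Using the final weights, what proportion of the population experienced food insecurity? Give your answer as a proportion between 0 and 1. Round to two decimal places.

0.65

Sum of weights for 'Yes' = 347 + 22 + 232 + 183 + 278 + 345 + 86 + 120 + 142 + 112 = 1867
Total weight = 2880
Weighted proportion = 1867 / 2880 = 0.64826389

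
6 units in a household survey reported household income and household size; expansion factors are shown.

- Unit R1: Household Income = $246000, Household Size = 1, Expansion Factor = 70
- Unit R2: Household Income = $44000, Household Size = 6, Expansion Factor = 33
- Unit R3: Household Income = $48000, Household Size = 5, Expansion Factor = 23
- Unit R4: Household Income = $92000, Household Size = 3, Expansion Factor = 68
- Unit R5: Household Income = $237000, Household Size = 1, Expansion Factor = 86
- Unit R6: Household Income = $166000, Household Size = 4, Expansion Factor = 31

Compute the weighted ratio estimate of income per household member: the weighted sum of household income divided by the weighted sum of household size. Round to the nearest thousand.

Σ wᵢ·y = 246000×70 + 44000×33 + 48000×23 + 92000×68 + 237000×86 + 166000×31
  = 17220000 + 1452000 + 1104000 + 6256000 + 20382000 + 5146000 = 51560000
Σ wᵢ·x = 1×70 + 6×33 + 5×23 + 3×68 + 1×86 + 4×31
  = 70 + 198 + 115 + 204 + 86 + 124 = 797
Ratio = 51560000 / 797 = 64692.597

65000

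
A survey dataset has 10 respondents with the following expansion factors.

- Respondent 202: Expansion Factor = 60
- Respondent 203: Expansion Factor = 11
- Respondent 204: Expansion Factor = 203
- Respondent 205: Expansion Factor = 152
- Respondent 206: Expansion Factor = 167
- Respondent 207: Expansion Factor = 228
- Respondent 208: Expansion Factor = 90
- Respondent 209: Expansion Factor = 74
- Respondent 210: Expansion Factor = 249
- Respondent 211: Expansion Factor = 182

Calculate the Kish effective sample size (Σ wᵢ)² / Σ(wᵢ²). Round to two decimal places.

7.81

Σ wᵢ = 60 + 11 + 203 + 152 + 167 + 228 + 90 + 74 + 249 + 182 = 1416
Σ wᵢ² = 3600 + 121 + 41209 + 23104 + 27889 + 51984 + 8100 + 5476 + 62001 + 33124 = 256608
n_eff = 1416² / 256608 = 2005056 / 256608 = 7.8136925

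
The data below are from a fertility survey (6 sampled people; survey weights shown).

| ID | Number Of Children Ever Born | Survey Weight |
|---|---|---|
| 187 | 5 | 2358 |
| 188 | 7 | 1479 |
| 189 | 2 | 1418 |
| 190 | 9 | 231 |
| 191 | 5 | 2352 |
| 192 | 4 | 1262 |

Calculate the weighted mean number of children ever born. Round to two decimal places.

4.82

Weighted sum = 5×2358 + 7×1479 + 2×1418 + 9×231 + 5×2352 + 4×1262
  = 11790 + 10353 + 2836 + 2079 + 11760 + 5048 = 43866
Sum of weights = 2358 + 1479 + 1418 + 231 + 2352 + 1262 = 9100
Weighted mean = 43866 / 9100 = 4.8204396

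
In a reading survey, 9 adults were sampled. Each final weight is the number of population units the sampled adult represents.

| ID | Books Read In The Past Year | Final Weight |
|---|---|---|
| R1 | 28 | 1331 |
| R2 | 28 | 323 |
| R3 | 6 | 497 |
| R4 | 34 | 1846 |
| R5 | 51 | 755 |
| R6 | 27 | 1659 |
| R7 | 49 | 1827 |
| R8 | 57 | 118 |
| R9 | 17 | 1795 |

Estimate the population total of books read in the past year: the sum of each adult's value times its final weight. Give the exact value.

Weighted total = 28×1331 + 28×323 + 6×497 + 34×1846 + 51×755 + 27×1659 + 49×1827 + 57×118 + 17×1795
  = 37268 + 9044 + 2982 + 62764 + 38505 + 44793 + 89523 + 6726 + 30515 = 322120

322120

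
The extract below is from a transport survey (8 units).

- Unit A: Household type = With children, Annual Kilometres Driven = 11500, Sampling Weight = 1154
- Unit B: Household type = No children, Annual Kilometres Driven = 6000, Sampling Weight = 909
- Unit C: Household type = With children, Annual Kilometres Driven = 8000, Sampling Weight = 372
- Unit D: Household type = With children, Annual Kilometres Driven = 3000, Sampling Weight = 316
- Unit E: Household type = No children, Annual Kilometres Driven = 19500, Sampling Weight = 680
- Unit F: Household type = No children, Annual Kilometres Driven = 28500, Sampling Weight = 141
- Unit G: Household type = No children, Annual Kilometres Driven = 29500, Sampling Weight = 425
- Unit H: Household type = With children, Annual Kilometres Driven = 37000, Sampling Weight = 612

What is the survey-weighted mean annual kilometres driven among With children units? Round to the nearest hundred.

16200

With children rows: A, C, D, H
Weighted sum = 11500×1154 + 8000×372 + 3000×316 + 37000×612
  = 13271000 + 2976000 + 948000 + 22644000 = 39839000
Sum of weights = 1154 + 372 + 316 + 612 = 2454
Weighted mean = 39839000 / 2454 = 16234.311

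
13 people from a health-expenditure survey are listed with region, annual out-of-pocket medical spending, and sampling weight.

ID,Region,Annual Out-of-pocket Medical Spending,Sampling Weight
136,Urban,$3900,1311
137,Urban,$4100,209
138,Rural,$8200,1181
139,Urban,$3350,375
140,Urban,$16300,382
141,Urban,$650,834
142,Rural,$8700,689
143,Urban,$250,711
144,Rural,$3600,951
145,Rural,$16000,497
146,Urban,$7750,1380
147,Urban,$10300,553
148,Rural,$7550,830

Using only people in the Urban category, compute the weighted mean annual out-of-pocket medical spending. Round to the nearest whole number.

Urban rows: 136, 137, 139, 140, 141, 143, 146, 147
Weighted sum = 30563400
Sum of weights = 1311 + 209 + 375 + 382 + 834 + 711 + 1380 + 553 = 5755
Weighted mean = 30563400 / 5755 = 5310.7559

5311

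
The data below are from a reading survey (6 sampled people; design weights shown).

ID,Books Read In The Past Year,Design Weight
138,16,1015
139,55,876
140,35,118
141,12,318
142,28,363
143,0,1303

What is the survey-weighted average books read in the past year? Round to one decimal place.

Weighted sum = 16×1015 + 55×876 + 35×118 + 12×318 + 28×363 + 0×1303
  = 16240 + 48180 + 4130 + 3816 + 10164 + 0 = 82530
Sum of weights = 1015 + 876 + 118 + 318 + 363 + 1303 = 3993
Weighted mean = 82530 / 3993 = 20.66867

20.7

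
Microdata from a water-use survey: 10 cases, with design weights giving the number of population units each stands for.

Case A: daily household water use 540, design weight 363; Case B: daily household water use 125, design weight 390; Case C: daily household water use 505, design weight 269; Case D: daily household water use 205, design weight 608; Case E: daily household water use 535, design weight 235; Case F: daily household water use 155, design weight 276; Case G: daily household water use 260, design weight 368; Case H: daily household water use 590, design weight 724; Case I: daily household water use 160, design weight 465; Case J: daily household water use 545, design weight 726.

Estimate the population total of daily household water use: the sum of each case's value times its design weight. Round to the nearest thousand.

Weighted total = 540×363 + 125×390 + 505×269 + 205×608 + 535×235 + 155×276 + 260×368 + 590×724 + 160×465 + 545×726
  = 196020 + 48750 + 135845 + 124640 + 125725 + 42780 + 95680 + 427160 + 74400 + 395670 = 1666670

1667000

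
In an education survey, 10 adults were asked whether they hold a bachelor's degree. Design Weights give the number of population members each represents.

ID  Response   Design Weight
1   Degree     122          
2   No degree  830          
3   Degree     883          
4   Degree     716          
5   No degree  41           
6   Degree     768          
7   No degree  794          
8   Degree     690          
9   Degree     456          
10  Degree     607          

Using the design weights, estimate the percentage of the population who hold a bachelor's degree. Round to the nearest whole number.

72

Sum of weights for 'Degree' = 122 + 883 + 716 + 768 + 690 + 456 + 607 = 4242
Total weight = 5907
Weighted proportion = 4242 / 5907 = 0.71813103 → 71.813103%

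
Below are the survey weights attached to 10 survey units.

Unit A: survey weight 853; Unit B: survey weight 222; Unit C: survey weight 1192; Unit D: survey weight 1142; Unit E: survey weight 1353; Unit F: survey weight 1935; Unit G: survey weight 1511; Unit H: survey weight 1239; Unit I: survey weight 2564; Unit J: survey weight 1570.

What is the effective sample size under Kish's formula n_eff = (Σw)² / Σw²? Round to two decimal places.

Σ wᵢ = 853 + 222 + 1192 + 1142 + 1353 + 1935 + 1511 + 1239 + 2564 + 1570 = 13581
Σ wᵢ² = 727609 + 49284 + 1420864 + 1304164 + 1830609 + 3744225 + 2283121 + 1535121 + 6574096 + 2464900 = 21933993
n_eff = 13581² / 21933993 = 184443561 / 21933993 = 8.409028

8.41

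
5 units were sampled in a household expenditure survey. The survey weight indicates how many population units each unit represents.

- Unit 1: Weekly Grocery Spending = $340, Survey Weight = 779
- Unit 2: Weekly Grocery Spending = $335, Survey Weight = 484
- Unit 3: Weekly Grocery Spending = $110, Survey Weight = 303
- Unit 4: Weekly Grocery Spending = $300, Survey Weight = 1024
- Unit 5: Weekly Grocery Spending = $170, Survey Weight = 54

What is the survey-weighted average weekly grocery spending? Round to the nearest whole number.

294

Weighted sum = 340×779 + 335×484 + 110×303 + 300×1024 + 170×54
  = 776710
Sum of weights = 779 + 484 + 303 + 1024 + 54 = 2644
Weighted mean = 776710 / 2644 = 293.76324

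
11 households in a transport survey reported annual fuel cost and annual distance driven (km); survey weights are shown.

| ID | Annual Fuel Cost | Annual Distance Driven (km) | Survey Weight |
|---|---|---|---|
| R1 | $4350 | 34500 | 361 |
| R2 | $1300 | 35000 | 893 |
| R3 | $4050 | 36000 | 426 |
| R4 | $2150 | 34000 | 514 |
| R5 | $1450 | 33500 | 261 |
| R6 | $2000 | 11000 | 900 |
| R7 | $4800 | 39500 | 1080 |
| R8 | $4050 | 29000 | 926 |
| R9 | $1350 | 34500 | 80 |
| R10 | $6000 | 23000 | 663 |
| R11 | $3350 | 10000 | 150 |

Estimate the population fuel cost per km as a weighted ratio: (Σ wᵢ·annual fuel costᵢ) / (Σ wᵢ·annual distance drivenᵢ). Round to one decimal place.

Σ wᵢ·y = 21262900
Σ wᵢ·x = 34500×361 + 35000×893 + 36000×426 + 34000×514 + 33500×261 + 11000×900 + 39500×1080 + 29000×926 + 34500×80 + 23000×663 + 10000×150
  = 12454500 + 31255000 + 15336000 + 17476000 + 8743500 + 9900000 + 42660000 + 26854000 + 2760000 + 15249000 + 1500000 = 184188000
Ratio = 21262900 / 184188000 = 0.11544129

0.1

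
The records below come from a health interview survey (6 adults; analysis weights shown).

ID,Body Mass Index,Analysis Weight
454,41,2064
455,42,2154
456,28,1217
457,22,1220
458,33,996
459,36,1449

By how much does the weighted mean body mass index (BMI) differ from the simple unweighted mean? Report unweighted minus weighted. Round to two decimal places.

Unweighted sum = 202
Unweighted mean = 202 / 6 = 33.666667
Weighted sum = 41×2064 + 42×2154 + 28×1217 + 22×1220 + 33×996 + 36×1449
  = 84624 + 90468 + 34076 + 26840 + 32868 + 52164 = 321040
Sum of weights = 2064 + 2154 + 1217 + 1220 + 996 + 1449 = 9100
Weighted mean = 321040 / 9100 = 35.279121
Difference (unweighted minus weighted) = -1.6124542

-1.61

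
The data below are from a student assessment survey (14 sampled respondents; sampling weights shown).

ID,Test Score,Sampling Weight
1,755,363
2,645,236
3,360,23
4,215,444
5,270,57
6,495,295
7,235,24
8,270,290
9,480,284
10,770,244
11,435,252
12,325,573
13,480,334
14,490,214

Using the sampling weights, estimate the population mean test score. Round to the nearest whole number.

457

Weighted sum = 1660605
Sum of weights = 3633
Weighted mean = 1660605 / 3633 = 457.08918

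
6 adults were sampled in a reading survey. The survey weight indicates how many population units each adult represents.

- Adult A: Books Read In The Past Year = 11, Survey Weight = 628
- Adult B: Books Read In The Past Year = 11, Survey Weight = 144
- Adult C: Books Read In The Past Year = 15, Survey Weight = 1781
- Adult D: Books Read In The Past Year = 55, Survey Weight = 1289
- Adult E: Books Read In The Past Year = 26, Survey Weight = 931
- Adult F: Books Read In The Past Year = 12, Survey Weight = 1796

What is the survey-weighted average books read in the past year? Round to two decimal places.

Weighted sum = 11×628 + 11×144 + 15×1781 + 55×1289 + 26×931 + 12×1796
  = 151860
Sum of weights = 6569
Weighted mean = 151860 / 6569 = 23.117674

23.12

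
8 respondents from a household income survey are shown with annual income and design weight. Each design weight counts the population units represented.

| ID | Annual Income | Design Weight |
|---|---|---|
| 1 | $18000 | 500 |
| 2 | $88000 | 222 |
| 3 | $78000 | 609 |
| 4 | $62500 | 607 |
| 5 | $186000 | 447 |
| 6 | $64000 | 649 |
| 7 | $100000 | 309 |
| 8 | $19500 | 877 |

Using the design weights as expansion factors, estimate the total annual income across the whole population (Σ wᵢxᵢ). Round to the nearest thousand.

286655000

Weighted total = 18000×500 + 88000×222 + 78000×609 + 62500×607 + 186000×447 + 64000×649 + 100000×309 + 19500×877
  = 9000000 + 19536000 + 47502000 + 37937500 + 83142000 + 41536000 + 30900000 + 17101500 = 286655000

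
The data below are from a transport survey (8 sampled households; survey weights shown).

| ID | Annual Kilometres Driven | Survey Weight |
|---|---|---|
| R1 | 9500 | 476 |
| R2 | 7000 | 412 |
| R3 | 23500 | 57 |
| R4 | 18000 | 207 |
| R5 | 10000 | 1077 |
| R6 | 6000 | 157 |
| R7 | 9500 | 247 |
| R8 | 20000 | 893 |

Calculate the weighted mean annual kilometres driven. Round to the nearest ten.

Weighted sum = 9500×476 + 7000×412 + 23500×57 + 18000×207 + 10000×1077 + 6000×157 + 9500×247 + 20000×893
  = 4522000 + 2884000 + 1339500 + 3726000 + 10770000 + 942000 + 2346500 + 17860000 = 44390000
Sum of weights = 476 + 412 + 57 + 207 + 1077 + 157 + 247 + 893 = 3526
Weighted mean = 44390000 / 3526 = 12589.336

12590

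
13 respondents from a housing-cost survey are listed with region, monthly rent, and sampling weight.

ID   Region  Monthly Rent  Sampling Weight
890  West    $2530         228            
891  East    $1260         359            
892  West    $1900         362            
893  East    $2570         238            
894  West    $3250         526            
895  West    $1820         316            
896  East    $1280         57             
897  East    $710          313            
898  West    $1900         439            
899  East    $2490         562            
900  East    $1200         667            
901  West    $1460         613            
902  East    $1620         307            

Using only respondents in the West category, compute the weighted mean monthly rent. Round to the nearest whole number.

2125

West rows: 890, 892, 894, 895, 898, 901
Weighted sum = 2530×228 + 1900×362 + 3250×526 + 1820×316 + 1900×439 + 1460×613
  = 576840 + 687800 + 1709500 + 575120 + 834100 + 894980 = 5278340
Sum of weights = 228 + 362 + 526 + 316 + 439 + 613 = 2484
Weighted mean = 5278340 / 2484 = 2124.9356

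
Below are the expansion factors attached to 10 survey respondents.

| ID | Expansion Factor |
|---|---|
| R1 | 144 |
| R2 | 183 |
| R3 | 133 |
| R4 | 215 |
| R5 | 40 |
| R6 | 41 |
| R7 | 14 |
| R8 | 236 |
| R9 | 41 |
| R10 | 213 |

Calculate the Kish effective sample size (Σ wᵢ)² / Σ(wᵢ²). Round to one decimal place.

Σ wᵢ = 144 + 183 + 133 + 215 + 40 + 41 + 14 + 236 + 41 + 213 = 1260
Σ wᵢ² = 20736 + 33489 + 17689 + 46225 + 1600 + 1681 + 196 + 55696 + 1681 + 45369 = 224362
n_eff = 1260² / 224362 = 1587600 / 224362 = 7.0760646

7.1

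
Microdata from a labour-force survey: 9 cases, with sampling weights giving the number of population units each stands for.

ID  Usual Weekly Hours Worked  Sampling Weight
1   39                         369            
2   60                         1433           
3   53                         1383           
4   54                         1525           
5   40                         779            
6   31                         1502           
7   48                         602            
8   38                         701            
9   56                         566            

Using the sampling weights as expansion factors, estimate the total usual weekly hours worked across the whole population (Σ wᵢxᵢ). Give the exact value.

420972

Weighted total = 39×369 + 60×1433 + 53×1383 + 54×1525 + 40×779 + 31×1502 + 48×602 + 38×701 + 56×566
  = 14391 + 85980 + 73299 + 82350 + 31160 + 46562 + 28896 + 26638 + 31696 = 420972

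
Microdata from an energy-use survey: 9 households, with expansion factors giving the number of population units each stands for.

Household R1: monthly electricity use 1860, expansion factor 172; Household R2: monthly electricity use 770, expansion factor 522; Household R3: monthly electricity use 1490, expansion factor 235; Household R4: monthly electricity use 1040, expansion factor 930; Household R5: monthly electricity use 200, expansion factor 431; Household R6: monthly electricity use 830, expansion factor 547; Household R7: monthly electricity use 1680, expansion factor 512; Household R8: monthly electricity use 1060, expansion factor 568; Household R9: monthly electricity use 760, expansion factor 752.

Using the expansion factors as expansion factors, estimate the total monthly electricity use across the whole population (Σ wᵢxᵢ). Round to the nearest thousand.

Weighted total = 1860×172 + 770×522 + 1490×235 + 1040×930 + 200×431 + 830×547 + 1680×512 + 1060×568 + 760×752
  = 4613180

4613000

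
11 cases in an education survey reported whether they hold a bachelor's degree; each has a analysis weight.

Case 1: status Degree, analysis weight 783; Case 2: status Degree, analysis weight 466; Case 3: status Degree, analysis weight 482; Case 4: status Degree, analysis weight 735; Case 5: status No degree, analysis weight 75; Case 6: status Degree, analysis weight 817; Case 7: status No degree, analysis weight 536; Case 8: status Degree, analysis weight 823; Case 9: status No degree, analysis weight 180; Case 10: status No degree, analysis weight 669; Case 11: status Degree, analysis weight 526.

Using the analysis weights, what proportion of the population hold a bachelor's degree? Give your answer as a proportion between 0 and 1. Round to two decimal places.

Sum of weights for 'Degree' = 783 + 466 + 482 + 735 + 817 + 823 + 526 = 4632
Total weight = 783 + 466 + 482 + 735 + 75 + 817 + 536 + 823 + 180 + 669 + 526 = 6092
Weighted proportion = 4632 / 6092 = 0.76034143

0.76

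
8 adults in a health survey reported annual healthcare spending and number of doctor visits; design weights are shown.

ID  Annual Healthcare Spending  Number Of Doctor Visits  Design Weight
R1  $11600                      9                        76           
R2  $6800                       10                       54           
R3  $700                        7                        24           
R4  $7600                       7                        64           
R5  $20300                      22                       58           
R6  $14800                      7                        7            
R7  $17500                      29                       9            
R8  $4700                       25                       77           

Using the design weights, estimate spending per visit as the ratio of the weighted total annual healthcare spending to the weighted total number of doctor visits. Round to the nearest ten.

Σ wᵢ·y = 11600×76 + 6800×54 + 700×24 + 7600×64 + 20300×58 + 14800×7 + 17500×9 + 4700×77
  = 3552400
Σ wᵢ·x = 9×76 + 10×54 + 7×24 + 7×64 + 22×58 + 7×7 + 29×9 + 25×77
  = 5351
Ratio = 3552400 / 5351 = 663.87591

660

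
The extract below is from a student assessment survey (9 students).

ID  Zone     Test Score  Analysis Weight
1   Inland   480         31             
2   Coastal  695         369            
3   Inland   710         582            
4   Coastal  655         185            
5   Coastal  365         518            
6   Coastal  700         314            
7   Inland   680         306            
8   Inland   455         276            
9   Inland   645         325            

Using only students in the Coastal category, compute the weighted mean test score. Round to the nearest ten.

Coastal rows: 2, 4, 5, 6
Weighted sum = 695×369 + 655×185 + 365×518 + 700×314
  = 786500
Sum of weights = 369 + 185 + 518 + 314 = 1386
Weighted mean = 786500 / 1386 = 567.46032

570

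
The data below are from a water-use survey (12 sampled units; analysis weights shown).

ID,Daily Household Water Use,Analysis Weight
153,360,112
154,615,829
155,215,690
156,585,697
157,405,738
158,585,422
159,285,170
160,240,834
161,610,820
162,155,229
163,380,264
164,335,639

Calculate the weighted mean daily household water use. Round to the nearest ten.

430

Weighted sum = 360×112 + 615×829 + 215×690 + 585×697 + 405×738 + 585×422 + 285×170 + 240×834 + 610×820 + 155×229 + 380×264 + 335×639
  = 40320 + 509835 + 148350 + 407745 + 298890 + 246870 + 48450 + 200160 + 500200 + 35495 + 100320 + 214065 = 2750700
Sum of weights = 6444
Weighted mean = 2750700 / 6444 = 426.8622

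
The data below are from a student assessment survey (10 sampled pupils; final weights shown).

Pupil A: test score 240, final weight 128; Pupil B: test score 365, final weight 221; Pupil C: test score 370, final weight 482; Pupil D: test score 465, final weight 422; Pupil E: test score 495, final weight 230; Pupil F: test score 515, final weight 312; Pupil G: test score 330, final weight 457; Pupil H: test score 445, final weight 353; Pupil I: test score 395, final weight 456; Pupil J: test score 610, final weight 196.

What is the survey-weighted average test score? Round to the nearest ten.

420

Weighted sum = 240×128 + 365×221 + 370×482 + 465×422 + 495×230 + 515×312 + 330×457 + 445×353 + 395×456 + 610×196
  = 1368060
Sum of weights = 128 + 221 + 482 + 422 + 230 + 312 + 457 + 353 + 456 + 196 = 3257
Weighted mean = 1368060 / 3257 = 420.03684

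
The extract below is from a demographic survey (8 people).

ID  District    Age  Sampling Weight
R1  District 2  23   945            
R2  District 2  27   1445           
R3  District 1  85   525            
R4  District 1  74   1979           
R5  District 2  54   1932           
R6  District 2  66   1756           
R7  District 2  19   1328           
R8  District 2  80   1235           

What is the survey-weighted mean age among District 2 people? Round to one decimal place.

District 2 rows: R1, R2, R5, R6, R7, R8
Weighted sum = 23×945 + 27×1445 + 54×1932 + 66×1756 + 19×1328 + 80×1235
  = 405006
Sum of weights = 945 + 1445 + 1932 + 1756 + 1328 + 1235 = 8641
Weighted mean = 405006 / 8641 = 46.87027

46.9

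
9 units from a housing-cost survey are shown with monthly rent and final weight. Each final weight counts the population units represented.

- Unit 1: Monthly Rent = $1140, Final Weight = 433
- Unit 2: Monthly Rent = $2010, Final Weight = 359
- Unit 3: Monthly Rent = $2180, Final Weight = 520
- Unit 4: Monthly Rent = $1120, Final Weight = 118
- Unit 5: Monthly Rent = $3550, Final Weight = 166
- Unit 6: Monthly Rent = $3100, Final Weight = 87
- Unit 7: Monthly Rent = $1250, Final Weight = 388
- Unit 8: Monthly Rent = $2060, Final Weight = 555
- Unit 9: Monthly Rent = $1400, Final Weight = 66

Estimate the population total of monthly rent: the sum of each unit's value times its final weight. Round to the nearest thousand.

5061000

Weighted total = 1140×433 + 2010×359 + 2180×520 + 1120×118 + 3550×166 + 3100×87 + 1250×388 + 2060×555 + 1400×66
  = 493620 + 721590 + 1133600 + 132160 + 589300 + 269700 + 485000 + 1143300 + 92400 = 5060670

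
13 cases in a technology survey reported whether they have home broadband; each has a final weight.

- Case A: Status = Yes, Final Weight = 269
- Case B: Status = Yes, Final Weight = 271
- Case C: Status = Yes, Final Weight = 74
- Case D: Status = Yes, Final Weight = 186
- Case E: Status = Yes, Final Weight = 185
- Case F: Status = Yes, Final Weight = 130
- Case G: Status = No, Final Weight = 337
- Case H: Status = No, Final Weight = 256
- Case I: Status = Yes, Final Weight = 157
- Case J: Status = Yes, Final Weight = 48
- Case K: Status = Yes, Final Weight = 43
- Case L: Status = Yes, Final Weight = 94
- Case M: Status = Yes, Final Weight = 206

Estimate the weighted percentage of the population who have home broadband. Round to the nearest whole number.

Sum of weights for 'Yes' = 269 + 271 + 74 + 186 + 185 + 130 + 157 + 48 + 43 + 94 + 206 = 1663
Total weight = 2256
Weighted proportion = 1663 / 2256 = 0.73714539 → 73.714539%

74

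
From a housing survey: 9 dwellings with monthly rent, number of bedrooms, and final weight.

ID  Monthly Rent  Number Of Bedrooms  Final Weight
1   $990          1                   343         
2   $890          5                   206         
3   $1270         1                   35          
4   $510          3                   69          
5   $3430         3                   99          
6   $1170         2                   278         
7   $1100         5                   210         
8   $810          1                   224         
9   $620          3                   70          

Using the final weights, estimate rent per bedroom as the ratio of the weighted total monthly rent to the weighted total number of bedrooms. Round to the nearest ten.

440

Σ wᵢ·y = 990×343 + 890×206 + 1270×35 + 510×69 + 3430×99 + 1170×278 + 1100×210 + 810×224 + 620×70
  = 1723220
Σ wᵢ·x = 1×343 + 5×206 + 1×35 + 3×69 + 3×99 + 2×278 + 5×210 + 1×224 + 3×70
  = 3952
Ratio = 1723220 / 3952 = 436.03745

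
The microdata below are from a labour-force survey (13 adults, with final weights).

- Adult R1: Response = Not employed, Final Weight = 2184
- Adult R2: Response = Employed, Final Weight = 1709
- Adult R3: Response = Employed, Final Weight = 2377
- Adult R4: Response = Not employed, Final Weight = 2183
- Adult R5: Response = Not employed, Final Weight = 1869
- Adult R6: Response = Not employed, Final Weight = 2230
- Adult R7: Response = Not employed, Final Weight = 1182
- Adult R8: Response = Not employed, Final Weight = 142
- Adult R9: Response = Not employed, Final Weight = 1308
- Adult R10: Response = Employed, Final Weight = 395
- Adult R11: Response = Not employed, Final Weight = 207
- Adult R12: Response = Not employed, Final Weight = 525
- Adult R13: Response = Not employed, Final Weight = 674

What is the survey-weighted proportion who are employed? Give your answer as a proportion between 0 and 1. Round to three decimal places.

Sum of weights for 'Employed' = 1709 + 2377 + 395 = 4481
Total weight = 16985
Weighted proportion = 4481 / 16985 = 0.26382102

0.264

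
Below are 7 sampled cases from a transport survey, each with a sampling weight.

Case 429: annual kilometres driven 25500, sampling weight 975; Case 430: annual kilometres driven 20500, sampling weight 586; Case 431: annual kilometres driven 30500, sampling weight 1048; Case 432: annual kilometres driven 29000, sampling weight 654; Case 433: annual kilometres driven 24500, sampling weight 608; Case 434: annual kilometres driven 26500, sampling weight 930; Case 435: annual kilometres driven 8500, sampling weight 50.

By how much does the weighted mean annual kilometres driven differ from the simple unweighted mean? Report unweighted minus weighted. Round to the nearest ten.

Unweighted sum = 25500 + 20500 + 30500 + 29000 + 24500 + 26500 + 8500 = 165000
Unweighted mean = 165000 / 7 = 23571.429
Weighted sum = 25500×975 + 20500×586 + 30500×1048 + 29000×654 + 24500×608 + 26500×930 + 8500×50
  = 24862500 + 12013000 + 31964000 + 18966000 + 14896000 + 24645000 + 425000 = 127771500
Sum of weights = 975 + 586 + 1048 + 654 + 608 + 930 + 50 = 4851
Weighted mean = 127771500 / 4851 = 26339.208
Difference (unweighted minus weighted) = -2767.7798

-2770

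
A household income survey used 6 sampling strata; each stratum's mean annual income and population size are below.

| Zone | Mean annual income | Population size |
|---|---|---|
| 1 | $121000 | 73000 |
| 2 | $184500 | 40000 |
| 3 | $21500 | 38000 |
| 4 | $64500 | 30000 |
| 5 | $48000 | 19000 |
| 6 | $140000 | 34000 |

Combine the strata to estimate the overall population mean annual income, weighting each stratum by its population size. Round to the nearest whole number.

Σ Nₕ·x̄ₕ = 121000×73000 + 184500×40000 + 21500×38000 + 64500×30000 + 48000×19000 + 140000×34000
  = 8833000000 + 7380000000 + 817000000 + 1935000000 + 912000000 + 4760000000 = 24637000000
Σ Nₕ = 73000 + 40000 + 38000 + 30000 + 19000 + 34000 = 234000
Overall mean = 24637000000 / 234000 = 105286.32

105286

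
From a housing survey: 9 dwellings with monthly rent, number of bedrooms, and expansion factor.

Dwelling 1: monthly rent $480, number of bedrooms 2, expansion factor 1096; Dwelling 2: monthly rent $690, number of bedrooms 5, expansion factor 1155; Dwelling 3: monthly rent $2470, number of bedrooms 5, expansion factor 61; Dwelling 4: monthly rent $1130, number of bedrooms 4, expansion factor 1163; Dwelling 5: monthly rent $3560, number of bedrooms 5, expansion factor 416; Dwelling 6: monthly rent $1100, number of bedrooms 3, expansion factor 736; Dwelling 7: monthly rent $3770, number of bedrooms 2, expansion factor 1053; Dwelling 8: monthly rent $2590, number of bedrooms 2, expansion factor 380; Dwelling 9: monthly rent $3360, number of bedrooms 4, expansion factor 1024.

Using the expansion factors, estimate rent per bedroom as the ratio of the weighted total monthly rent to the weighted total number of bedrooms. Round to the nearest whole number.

557

Σ wᵢ·y = 480×1096 + 690×1155 + 2470×61 + 1130×1163 + 3560×416 + 1100×736 + 3770×1053 + 2590×380 + 3360×1024
  = 526080 + 796950 + 150670 + 1314190 + 1480960 + 809600 + 3969810 + 984200 + 3440640 = 13473100
Σ wᵢ·x = 2×1096 + 5×1155 + 5×61 + 4×1163 + 5×416 + 3×736 + 2×1053 + 2×380 + 4×1024
  = 2192 + 5775 + 305 + 4652 + 2080 + 2208 + 2106 + 760 + 4096 = 24174
Ratio = 13473100 / 24174 = 557.33846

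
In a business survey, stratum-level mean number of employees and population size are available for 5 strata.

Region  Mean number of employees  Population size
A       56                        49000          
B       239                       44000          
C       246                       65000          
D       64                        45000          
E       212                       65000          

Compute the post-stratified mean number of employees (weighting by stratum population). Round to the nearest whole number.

Σ Nₕ·x̄ₕ = 56×49000 + 239×44000 + 246×65000 + 64×45000 + 212×65000
  = 2744000 + 10516000 + 15990000 + 2880000 + 13780000 = 45910000
Σ Nₕ = 49000 + 44000 + 65000 + 45000 + 65000 = 268000
Overall mean = 45910000 / 268000 = 171.30597

171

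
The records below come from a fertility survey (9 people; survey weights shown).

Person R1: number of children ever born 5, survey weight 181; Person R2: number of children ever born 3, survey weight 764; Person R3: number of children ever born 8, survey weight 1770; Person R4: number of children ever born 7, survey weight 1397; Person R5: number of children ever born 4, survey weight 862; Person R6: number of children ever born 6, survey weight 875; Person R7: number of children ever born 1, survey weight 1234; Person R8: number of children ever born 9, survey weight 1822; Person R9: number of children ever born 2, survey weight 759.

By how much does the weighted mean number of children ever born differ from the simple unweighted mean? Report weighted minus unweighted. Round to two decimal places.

0.69

Unweighted sum = 5 + 3 + 8 + 7 + 4 + 6 + 1 + 9 + 2 = 45
Unweighted mean = 45 / 9 = 5
Weighted sum = 5×181 + 3×764 + 8×1770 + 7×1397 + 4×862 + 6×875 + 1×1234 + 9×1822 + 2×759
  = 905 + 2292 + 14160 + 9779 + 3448 + 5250 + 1234 + 16398 + 1518 = 54984
Sum of weights = 181 + 764 + 1770 + 1397 + 862 + 875 + 1234 + 1822 + 759 = 9664
Weighted mean = 54984 / 9664 = 5.6895695
Difference (weighted minus unweighted) = 0.68956954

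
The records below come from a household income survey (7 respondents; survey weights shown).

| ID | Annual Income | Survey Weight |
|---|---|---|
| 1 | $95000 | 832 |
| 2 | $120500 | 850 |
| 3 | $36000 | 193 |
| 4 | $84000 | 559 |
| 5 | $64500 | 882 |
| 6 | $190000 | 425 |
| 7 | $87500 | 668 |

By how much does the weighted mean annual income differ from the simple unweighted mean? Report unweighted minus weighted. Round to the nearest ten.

Unweighted sum = 677500
Unweighted mean = 677500 / 7 = 96785.714
Weighted sum = 431458000
Sum of weights = 832 + 850 + 193 + 559 + 882 + 425 + 668 = 4409
Weighted mean = 431458000 / 4409 = 97858.471
Difference (unweighted minus weighted) = -1072.757

-1070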